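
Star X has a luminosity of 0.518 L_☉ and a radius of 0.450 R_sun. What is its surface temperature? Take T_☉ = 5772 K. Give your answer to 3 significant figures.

T/T_☉ = (L/L_☉)^(1/4) / (R/R_☉)^(1/2)
T = 5772 × (0.518)^(1/4) / √(0.450) = 5772 × 0.8484 / 0.6708 = 7300 K.

7.30×10^3 K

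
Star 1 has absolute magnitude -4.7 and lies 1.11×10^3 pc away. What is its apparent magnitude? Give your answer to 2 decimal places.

5.53

m = M + 5 log₁₀(d/10 pc) = -4.7 + 5 log₁₀(1.11×10^3/10)
  = -4.7 + 5 × 2.045 = -4.7 + 10.23 = 5.53.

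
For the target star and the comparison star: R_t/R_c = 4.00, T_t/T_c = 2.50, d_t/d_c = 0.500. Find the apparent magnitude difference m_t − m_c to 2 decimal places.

-8.49

L_t/L_c = (4.00)²(2.50)⁴ = 625.0.
F_t/F_c = (L_t/L_c)/(d_t/d_c)² = 625.0/0.2500 = 2500.
m_t − m_c = −2.5 log₁₀(2500) = -8.49.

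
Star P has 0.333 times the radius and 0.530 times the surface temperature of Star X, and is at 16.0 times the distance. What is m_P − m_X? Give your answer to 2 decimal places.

L_P/L_X = (0.333)²(0.530)⁴ = 0.008750.
F_P/F_X = (L_P/L_X)/(d_P/d_X)² = 0.008750/256.0 = 3.418×10^-5.
m_P − m_X = −2.5 log₁₀(3.418×10^-5) = 11.17.

11.17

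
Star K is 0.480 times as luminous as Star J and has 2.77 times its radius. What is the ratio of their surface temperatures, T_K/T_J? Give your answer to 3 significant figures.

0.500

L ∝ R²T⁴ gives T ∝ (L/R²)^(1/4), so
T_K/T_J = (0.480 / 2.77²)^(1/4) = (0.06256)^(1/4) = 0.5001.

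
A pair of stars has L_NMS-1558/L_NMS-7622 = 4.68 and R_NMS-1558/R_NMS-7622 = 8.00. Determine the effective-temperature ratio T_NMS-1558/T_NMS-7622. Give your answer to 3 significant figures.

0.520

L ∝ R²T⁴ gives T ∝ (L/R²)^(1/4), so
T_NMS-1558/T_NMS-7622 = (4.68 / 8.00²)^(1/4) = (0.07312)^(1/4) = 0.5200.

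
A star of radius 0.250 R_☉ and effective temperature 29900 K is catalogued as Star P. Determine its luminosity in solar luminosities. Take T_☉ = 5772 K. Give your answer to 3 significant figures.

45.0 solar luminosities

L/L_☉ = (R/R_☉)² (T/T_☉)⁴ = (0.250)² × (29900/5772)⁴
       = 0.06250 × (5.180)⁴ = 0.06250 × 720.1 = 45.00.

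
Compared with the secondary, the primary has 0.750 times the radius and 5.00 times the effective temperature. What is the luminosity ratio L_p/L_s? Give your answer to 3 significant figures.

352

From the Stefan–Boltzmann law, L ∝ R²T⁴, so
L_p/L_s = (R_p/R_s)² (T_p/T_s)⁴ = (0.750)² × (5.00)⁴ = 0.5625 × 625.0 = 351.6.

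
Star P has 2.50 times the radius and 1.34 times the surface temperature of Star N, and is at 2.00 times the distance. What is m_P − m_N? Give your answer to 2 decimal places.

-1.76

L_P/L_N = (2.50)²(1.34)⁴ = 20.15.
F_P/F_N = (L_P/L_N)/(d_P/d_N)² = 20.15/4.000 = 5.038.
m_P − m_N = −2.5 log₁₀(5.038) = -1.76.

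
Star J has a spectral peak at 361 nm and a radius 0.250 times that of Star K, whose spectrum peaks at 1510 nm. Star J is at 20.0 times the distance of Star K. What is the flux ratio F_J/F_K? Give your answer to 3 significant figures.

Wien's law: T_J/T_K = λ_K/λ_J = 1510/361 = 4.183.
L_J/L_K = (R_J/R_K)²(T_J/T_K)⁴ = (0.250)²(4.183)⁴ = 19.13.
F_J/F_K = (L_J/L_K)/(d_J/d_K)² = 19.13/(20.0)² = 0.04783.

0.0478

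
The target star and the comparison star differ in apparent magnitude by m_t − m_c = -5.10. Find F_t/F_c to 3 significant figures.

F_t/F_c = 10^(−(m_t − m_c)/2.5) = 10^(5.10/2.5) = 10^2.040 = 109.6.

110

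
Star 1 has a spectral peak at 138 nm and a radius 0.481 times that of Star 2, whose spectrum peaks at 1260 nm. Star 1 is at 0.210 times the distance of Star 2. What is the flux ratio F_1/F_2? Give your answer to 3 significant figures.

Wien's law: T_1/T_2 = λ_2/λ_1 = 1260/138 = 9.130.
L_1/L_2 = (R_1/R_2)²(T_1/T_2)⁴ = (0.481)²(9.130)⁴ = 1608.
F_1/F_2 = (L_1/L_2)/(d_1/d_2)² = 1608/(0.210)² = 3.646×10^4.

3.65×10^4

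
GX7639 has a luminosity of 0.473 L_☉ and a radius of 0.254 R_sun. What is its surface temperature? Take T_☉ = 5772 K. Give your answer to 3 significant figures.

9.50×10^3 K

T/T_☉ = (L/L_☉)^(1/4) / (R/R_☉)^(1/2)
T = 5772 × (0.473)^(1/4) / √(0.254) = 5772 × 0.8293 / 0.5040 = 9498 K.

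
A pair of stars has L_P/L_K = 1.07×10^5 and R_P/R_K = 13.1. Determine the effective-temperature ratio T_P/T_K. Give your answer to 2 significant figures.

L ∝ R²T⁴ gives T ∝ (L/R²)^(1/4), so
T_P/T_K = (1.07×10^5 / 13.1²)^(1/4) = (623.5)^(1/4) = 4.997.

5.0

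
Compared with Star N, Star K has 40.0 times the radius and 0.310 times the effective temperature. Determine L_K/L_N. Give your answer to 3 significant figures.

14.8

From the Stefan–Boltzmann law, L ∝ R²T⁴, so
L_K/L_N = (R_K/R_N)² (T_K/T_N)⁴ = (40.0)² × (0.310)⁴ = 1600 × 0.009235 = 14.78.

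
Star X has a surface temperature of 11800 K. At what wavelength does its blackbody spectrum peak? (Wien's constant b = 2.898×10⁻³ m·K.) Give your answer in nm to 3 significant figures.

λ_max = b/T = 2.898×10⁻³ / 11800 = 2.46×10^-7 m = 245.6 nm.

246 nm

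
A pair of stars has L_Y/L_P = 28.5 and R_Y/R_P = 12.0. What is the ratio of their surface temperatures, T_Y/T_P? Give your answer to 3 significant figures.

L ∝ R²T⁴ gives T ∝ (L/R²)^(1/4), so
T_Y/T_P = (28.5 / 12.0²)^(1/4) = (0.1979)^(1/4) = 0.6670.

0.667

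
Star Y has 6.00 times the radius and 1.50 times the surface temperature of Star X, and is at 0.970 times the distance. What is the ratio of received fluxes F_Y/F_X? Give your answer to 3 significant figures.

L_Y/L_X = (R_Y/R_X)²(T_Y/T_X)⁴ = (6.00)² × (1.50)⁴ = 182.2.
F_Y/F_X = (L_Y/L_X)/(d_Y/d_X)² = 182.2 / (0.970)² = 193.7.

194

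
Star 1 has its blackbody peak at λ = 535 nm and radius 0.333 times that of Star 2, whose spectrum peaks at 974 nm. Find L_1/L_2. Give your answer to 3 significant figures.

1.22

Wien's law gives T ∝ 1/λ_max, so T_1/T_2 = λ_2/λ_1 = 974/535 = 1.821.
Then L ∝ R²T⁴ gives L_1/L_2 = (0.333)² × (1.821)⁴ = 0.1109 × 10.99 = 1.218.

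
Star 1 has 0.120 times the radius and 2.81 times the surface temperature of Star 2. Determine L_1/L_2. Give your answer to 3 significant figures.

From the Stefan–Boltzmann law, L ∝ R²T⁴, so
L_1/L_2 = (R_1/R_2)² (T_1/T_2)⁴ = (0.120)² × (2.81)⁴ = 0.01440 × 62.35 = 0.8978.

0.898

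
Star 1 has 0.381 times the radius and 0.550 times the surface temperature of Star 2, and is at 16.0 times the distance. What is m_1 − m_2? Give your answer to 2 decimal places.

L_1/L_2 = (0.381)²(0.550)⁴ = 0.01328.
F_1/F_2 = (L_1/L_2)/(d_1/d_2)² = 0.01328/256.0 = 5.189×10^-5.
m_1 − m_2 = −2.5 log₁₀(5.189×10^-5) = 10.71.

10.71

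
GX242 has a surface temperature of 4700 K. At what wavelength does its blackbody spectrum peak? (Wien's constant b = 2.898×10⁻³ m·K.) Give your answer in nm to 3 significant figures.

λ_max = b/T = 2.898×10⁻³ / 4700 = 6.17×10^-7 m = 616.6 nm.

617 nm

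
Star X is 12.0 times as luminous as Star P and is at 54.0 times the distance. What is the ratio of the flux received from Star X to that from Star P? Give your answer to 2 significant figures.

0.0041

F = L/(4πd²), so F_X/F_P = (L_X/L_P) / (d_X/d_P)²
= 12.0 / (54.0)² = 12.0 / 2916 = 0.004115.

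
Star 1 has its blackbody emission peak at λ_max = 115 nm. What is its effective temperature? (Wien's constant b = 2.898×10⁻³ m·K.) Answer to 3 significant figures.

T = b/λ_max = 2.898×10⁻³ / (115×10⁻⁹) = 2.520×10^4 K.

2.52×10^4 K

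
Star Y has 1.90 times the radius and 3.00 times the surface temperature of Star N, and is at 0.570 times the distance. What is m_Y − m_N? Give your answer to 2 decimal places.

L_Y/L_N = (1.90)²(3.00)⁴ = 292.4.
F_Y/F_N = (L_Y/L_N)/(d_Y/d_N)² = 292.4/0.3249 = 900.0.
m_Y − m_N = −2.5 log₁₀(900.0) = -7.39.

-7.39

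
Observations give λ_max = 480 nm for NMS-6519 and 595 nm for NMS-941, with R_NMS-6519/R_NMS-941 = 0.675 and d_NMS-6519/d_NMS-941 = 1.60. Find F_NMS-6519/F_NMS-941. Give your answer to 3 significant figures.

Wien's law: T_NMS-6519/T_NMS-941 = λ_NMS-941/λ_NMS-6519 = 595/480 = 1.240.
L_NMS-6519/L_NMS-941 = (R_NMS-6519/R_NMS-941)²(T_NMS-6519/T_NMS-941)⁴ = (0.675)²(1.240)⁴ = 1.076.
F_NMS-6519/F_NMS-941 = (L_NMS-6519/L_NMS-941)/(d_NMS-6519/d_NMS-941)² = 1.076/(1.60)² = 0.4202.

0.420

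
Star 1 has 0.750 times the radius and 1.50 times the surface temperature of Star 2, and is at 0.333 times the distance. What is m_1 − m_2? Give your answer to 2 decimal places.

-3.52

L_1/L_2 = (0.750)²(1.50)⁴ = 2.848.
F_1/F_2 = (L_1/L_2)/(d_1/d_2)² = 2.848/0.1109 = 25.68.
m_1 − m_2 = −2.5 log₁₀(25.68) = -3.52.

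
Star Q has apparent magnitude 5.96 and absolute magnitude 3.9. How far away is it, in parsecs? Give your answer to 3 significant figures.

m − M = 5 log₁₀(d/10 pc)
5.96 − (3.9) = 2.06 = 5 log₁₀(d/10)
d = 10 × 10^(2.06/5) = 10 × 10^0.412 = 25.82 pc.

25.8 pc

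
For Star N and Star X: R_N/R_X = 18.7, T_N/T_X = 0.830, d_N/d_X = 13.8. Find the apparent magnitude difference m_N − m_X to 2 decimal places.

0.15

L_N/L_X = (18.7)²(0.830)⁴ = 166.0.
F_N/F_X = (L_N/L_X)/(d_N/d_X)² = 166.0/190.4 = 0.8714.
m_N − m_X = −2.5 log₁₀(0.8714) = 0.15.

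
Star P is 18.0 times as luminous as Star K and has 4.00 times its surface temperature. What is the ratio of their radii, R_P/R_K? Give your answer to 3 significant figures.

0.265

L ∝ R²T⁴ gives R ∝ √L / T², so
R_P/R_K = √(18.0) / (4.00)² = 4.243 / 16.00 = 0.2652.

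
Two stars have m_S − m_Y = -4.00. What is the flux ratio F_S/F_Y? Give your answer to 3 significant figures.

F_S/F_Y = 10^(−(m_S − m_Y)/2.5) = 10^(4.00/2.5) = 10^1.600 = 39.81.

39.8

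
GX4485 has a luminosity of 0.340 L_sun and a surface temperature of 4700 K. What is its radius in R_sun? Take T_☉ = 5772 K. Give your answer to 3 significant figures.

0.879 R_sun

R/R_☉ = √(L/L_☉) / (T/T_☉)² = √(0.340) / (0.8143)²
       = 0.5831 / 0.6630 = 0.8794.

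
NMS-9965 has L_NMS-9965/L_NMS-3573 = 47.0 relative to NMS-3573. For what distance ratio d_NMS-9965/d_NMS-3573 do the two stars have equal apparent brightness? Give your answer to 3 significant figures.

6.86

Equal flux requires L_NMS-9965/d_NMS-9965² = L_NMS-3573/d_NMS-3573², so d_NMS-9965/d_NMS-3573 = √(L_NMS-9965/L_NMS-3573)
= √(47.0) = 6.856.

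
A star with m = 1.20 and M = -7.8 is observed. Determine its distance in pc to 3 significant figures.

m − M = 5 log₁₀(d/10 pc)
1.20 − (-7.8) = 9.00 = 5 log₁₀(d/10)
d = 10 × 10^(9.00/5) = 10 × 10^1.800 = 631.0 pc.

631 pc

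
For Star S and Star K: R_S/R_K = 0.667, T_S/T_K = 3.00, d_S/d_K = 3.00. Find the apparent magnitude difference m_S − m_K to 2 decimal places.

-1.51

L_S/L_K = (0.667)²(3.00)⁴ = 36.04.
F_S/F_K = (L_S/L_K)/(d_S/d_K)² = 36.04/9.000 = 4.004.
m_S − m_K = −2.5 log₁₀(4.004) = -1.51.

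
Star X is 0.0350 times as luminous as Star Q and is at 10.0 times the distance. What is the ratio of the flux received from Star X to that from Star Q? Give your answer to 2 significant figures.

F = L/(4πd²), so F_X/F_Q = (L_X/L_Q) / (d_X/d_Q)²
= 0.0350 / (10.0)² = 0.0350 / 100.0 = 3.500×10^-4.

3.5×10^-4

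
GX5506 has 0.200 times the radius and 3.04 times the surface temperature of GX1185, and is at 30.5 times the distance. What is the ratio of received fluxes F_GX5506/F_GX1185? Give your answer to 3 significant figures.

L_GX5506/L_GX1185 = (R_GX5506/R_GX1185)²(T_GX5506/T_GX1185)⁴ = (0.200)² × (3.04)⁴ = 3.416.
F_GX5506/F_GX1185 = (L_GX5506/L_GX1185)/(d_GX5506/d_GX1185)² = 3.416 / (30.5)² = 0.003672.

0.00367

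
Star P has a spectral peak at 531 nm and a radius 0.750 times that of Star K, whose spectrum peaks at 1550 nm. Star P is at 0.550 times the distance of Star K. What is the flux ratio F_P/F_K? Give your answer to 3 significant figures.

135

Wien's law: T_P/T_K = λ_K/λ_P = 1550/531 = 2.919.
L_P/L_K = (R_P/R_K)²(T_P/T_K)⁴ = (0.750)²(2.919)⁴ = 40.84.
F_P/F_K = (L_P/L_K)/(d_P/d_K)² = 40.84/(0.550)² = 135.0.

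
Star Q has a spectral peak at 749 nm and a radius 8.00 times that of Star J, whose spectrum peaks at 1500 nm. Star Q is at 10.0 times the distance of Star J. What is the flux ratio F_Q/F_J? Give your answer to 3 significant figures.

Wien's law: T_Q/T_J = λ_J/λ_Q = 1500/749 = 2.003.
L_Q/L_J = (R_Q/R_J)²(T_Q/T_J)⁴ = (8.00)²(2.003)⁴ = 1029.
F_Q/F_J = (L_Q/L_J)/(d_Q/d_J)² = 1029/(10.0)² = 10.29.

10.3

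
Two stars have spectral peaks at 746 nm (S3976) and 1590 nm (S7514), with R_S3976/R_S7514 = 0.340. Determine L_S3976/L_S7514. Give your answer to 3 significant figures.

2.39

Wien's law gives T ∝ 1/λ_max, so T_S3976/T_S7514 = λ_S7514/λ_S3976 = 1590/746 = 2.131.
Then L ∝ R²T⁴ gives L_S3976/L_S7514 = (0.340)² × (2.131)⁴ = 0.1156 × 20.64 = 2.386.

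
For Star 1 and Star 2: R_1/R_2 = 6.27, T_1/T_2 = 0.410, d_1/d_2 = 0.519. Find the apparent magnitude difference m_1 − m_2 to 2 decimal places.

L_1/L_2 = (6.27)²(0.410)⁴ = 1.111.
F_1/F_2 = (L_1/L_2)/(d_1/d_2)² = 1.111/0.2694 = 4.124.
m_1 − m_2 = −2.5 log₁₀(4.124) = -1.54.

-1.54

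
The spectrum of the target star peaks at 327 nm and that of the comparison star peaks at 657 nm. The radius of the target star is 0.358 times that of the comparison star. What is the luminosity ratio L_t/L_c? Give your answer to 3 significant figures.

Wien's law gives T ∝ 1/λ_max, so T_t/T_c = λ_c/λ_t = 657/327 = 2.009.
Then L ∝ R²T⁴ gives L_t/L_c = (0.358)² × (2.009)⁴ = 0.1282 × 16.30 = 2.089.

2.09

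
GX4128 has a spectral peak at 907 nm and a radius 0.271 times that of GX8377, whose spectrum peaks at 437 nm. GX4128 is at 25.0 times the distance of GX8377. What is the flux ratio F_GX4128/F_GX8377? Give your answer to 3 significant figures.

6.33×10^-6

Wien's law: T_GX4128/T_GX8377 = λ_GX8377/λ_GX4128 = 437/907 = 0.4818.
L_GX4128/L_GX8377 = (R_GX4128/R_GX8377)²(T_GX4128/T_GX8377)⁴ = (0.271)²(0.4818)⁴ = 0.003958.
F_GX4128/F_GX8377 = (L_GX4128/L_GX8377)/(d_GX4128/d_GX8377)² = 0.003958/(25.0)² = 6.332×10^-6.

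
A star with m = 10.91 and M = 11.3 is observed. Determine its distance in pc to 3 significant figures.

8.36 pc

m − M = 5 log₁₀(d/10 pc)
10.91 − (11.3) = -0.39 = 5 log₁₀(d/10)
d = 10 × 10^(-0.39/5) = 10 × 10^-0.078 = 8.356 pc.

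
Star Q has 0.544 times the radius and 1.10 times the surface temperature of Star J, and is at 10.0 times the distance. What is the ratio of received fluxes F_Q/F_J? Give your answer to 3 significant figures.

L_Q/L_J = (R_Q/R_J)²(T_Q/T_J)⁴ = (0.544)² × (1.10)⁴ = 0.4333.
F_Q/F_J = (L_Q/L_J)/(d_Q/d_J)² = 0.4333 / (10.0)² = 0.004333.

0.00433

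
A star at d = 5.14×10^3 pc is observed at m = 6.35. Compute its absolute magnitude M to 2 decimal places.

M = m − 5 log₁₀(d/10 pc) = 6.35 − 5 log₁₀(5.14×10^3/10)
  = 6.35 − 5 × 2.711 = 6.35 − 13.55 = -7.20.

-7.20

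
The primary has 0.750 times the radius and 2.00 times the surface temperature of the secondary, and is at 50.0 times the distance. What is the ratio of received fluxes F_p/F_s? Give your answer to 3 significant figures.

L_p/L_s = (R_p/R_s)²(T_p/T_s)⁴ = (0.750)² × (2.00)⁴ = 9.000.
F_p/F_s = (L_p/L_s)/(d_p/d_s)² = 9.000 / (50.0)² = 0.003600.

0.00360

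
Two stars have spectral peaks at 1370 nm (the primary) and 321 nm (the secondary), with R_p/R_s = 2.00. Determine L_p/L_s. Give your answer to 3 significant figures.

Wien's law gives T ∝ 1/λ_max, so T_p/T_s = λ_s/λ_p = 321/1370 = 0.2343.
Then L ∝ R²T⁴ gives L_p/L_s = (2.00)² × (0.2343)⁴ = 4.000 × 0.003014 = 0.01206.

0.0121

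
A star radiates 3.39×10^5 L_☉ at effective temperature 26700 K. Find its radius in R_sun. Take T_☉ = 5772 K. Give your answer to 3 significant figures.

27.2 R_sun

R/R_☉ = √(L/L_☉) / (T/T_☉)² = √(3.39×10^5) / (4.626)²
       = 582.2 / 21.40 = 27.21.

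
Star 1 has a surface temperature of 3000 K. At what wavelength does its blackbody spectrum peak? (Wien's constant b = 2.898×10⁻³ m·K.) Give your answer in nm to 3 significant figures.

966 nm

λ_max = b/T = 2.898×10⁻³ / 3000 = 9.66×10^-7 m = 966.0 nm.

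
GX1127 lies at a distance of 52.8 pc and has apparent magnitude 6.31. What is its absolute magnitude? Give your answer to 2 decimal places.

M = m − 5 log₁₀(d/10 pc) = 6.31 − 5 log₁₀(52.8/10)
  = 6.31 − 5 × 0.723 = 6.31 − 3.61 = 2.70.

2.70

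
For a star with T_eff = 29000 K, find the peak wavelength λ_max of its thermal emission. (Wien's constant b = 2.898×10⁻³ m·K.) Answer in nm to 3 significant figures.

99.9 nm

λ_max = b/T = 2.898×10⁻³ / 29000 = 9.99×10^-8 m = 99.93 nm.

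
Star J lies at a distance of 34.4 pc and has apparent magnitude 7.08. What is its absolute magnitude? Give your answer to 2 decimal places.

4.40

M = m − 5 log₁₀(d/10 pc) = 7.08 − 5 log₁₀(34.4/10)
  = 7.08 − 5 × 0.537 = 7.08 − 2.68 = 4.40.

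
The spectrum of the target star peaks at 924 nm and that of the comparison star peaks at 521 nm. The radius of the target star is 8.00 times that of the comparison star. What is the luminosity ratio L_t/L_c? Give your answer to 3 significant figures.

Wien's law gives T ∝ 1/λ_max, so T_t/T_c = λ_c/λ_t = 521/924 = 0.5639.
Then L ∝ R²T⁴ gives L_t/L_c = (8.00)² × (0.5639)⁴ = 64.00 × 0.1011 = 6.469.

6.47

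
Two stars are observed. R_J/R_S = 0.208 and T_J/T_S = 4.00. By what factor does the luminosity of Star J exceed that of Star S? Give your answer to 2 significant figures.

From the Stefan–Boltzmann law, L ∝ R²T⁴, so
L_J/L_S = (R_J/R_S)² (T_J/T_S)⁴ = (0.208)² × (4.00)⁴ = 0.04326 × 256.0 = 11.08.

11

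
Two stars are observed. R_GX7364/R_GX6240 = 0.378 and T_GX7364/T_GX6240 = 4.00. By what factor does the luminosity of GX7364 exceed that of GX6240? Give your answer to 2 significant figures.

From the Stefan–Boltzmann law, L ∝ R²T⁴, so
L_GX7364/L_GX6240 = (R_GX7364/R_GX6240)² (T_GX7364/T_GX6240)⁴ = (0.378)² × (4.00)⁴ = 0.1429 × 256.0 = 36.58.

37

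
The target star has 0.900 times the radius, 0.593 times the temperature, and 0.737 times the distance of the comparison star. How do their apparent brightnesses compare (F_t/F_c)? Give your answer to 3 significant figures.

L_t/L_c = (R_t/R_c)²(T_t/T_c)⁴ = (0.900)² × (0.593)⁴ = 0.1002.
F_t/F_c = (L_t/L_c)/(d_t/d_c)² = 0.1002 / (0.737)² = 0.1844.

0.184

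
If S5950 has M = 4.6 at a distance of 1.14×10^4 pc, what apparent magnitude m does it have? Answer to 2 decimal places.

m = M + 5 log₁₀(d/10 pc) = 4.6 + 5 log₁₀(1.14×10^4/10)
  = 4.6 + 5 × 3.057 = 4.6 + 15.28 = 19.88.

19.88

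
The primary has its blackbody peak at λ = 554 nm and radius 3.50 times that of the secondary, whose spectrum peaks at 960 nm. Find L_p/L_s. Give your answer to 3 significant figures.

Wien's law gives T ∝ 1/λ_max, so T_p/T_s = λ_s/λ_p = 960/554 = 1.733.
Then L ∝ R²T⁴ gives L_p/L_s = (3.50)² × (1.733)⁴ = 12.25 × 9.017 = 110.5.

110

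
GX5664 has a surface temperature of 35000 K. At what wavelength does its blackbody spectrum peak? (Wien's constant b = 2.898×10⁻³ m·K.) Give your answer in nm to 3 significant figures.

82.8 nm

λ_max = b/T = 2.898×10⁻³ / 35000 = 8.28×10^-8 m = 82.80 nm.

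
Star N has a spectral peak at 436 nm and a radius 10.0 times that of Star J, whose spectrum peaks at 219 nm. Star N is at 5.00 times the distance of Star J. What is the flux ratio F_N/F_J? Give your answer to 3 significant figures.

0.255

Wien's law: T_N/T_J = λ_J/λ_N = 219/436 = 0.5023.
L_N/L_J = (R_N/R_J)²(T_N/T_J)⁴ = (10.0)²(0.5023)⁴ = 6.365.
F_N/F_J = (L_N/L_J)/(d_N/d_J)² = 6.365/(5.00)² = 0.2546.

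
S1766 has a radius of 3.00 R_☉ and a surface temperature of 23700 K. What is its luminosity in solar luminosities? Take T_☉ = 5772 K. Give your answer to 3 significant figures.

2.56×10^3 solar luminosities

L/L_☉ = (R/R_☉)² (T/T_☉)⁴ = (3.00)² × (23700/5772)⁴
       = 9.000 × (4.106)⁴ = 9.000 × 284.2 = 2558.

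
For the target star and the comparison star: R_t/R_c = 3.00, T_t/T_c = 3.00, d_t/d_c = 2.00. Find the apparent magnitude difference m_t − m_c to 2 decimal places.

-5.65

L_t/L_c = (3.00)²(3.00)⁴ = 729.0.
F_t/F_c = (L_t/L_c)/(d_t/d_c)² = 729.0/4.000 = 182.2.
m_t − m_c = −2.5 log₁₀(182.2) = -5.65.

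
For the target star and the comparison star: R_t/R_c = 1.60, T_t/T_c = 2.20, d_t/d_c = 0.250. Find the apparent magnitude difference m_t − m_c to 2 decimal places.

L_t/L_c = (1.60)²(2.20)⁴ = 59.97.
F_t/F_c = (L_t/L_c)/(d_t/d_c)² = 59.97/0.06250 = 959.5.
m_t − m_c = −2.5 log₁₀(959.5) = -7.46.

-7.46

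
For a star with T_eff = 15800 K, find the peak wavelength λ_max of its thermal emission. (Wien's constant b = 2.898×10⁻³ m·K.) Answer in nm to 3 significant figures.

λ_max = b/T = 2.898×10⁻³ / 15800 = 1.83×10^-7 m = 183.4 nm.

183 nm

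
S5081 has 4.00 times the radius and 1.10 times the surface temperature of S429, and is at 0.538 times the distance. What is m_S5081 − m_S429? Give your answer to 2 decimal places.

L_S5081/L_S429 = (4.00)²(1.10)⁴ = 23.43.
F_S5081/F_S429 = (L_S5081/L_S429)/(d_S5081/d_S429)² = 23.43/0.2894 = 80.93.
m_S5081 − m_S429 = −2.5 log₁₀(80.93) = -4.77.

-4.77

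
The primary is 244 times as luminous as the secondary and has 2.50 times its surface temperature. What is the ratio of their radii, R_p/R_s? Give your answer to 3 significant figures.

2.50

L ∝ R²T⁴ gives R ∝ √L / T², so
R_p/R_s = √(244) / (2.50)² = 15.62 / 6.250 = 2.499.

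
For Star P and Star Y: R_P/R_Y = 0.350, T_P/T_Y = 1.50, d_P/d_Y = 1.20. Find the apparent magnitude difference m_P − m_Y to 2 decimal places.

0.91

L_P/L_Y = (0.350)²(1.50)⁴ = 0.6202.
F_P/F_Y = (L_P/L_Y)/(d_P/d_Y)² = 0.6202/1.440 = 0.4307.
m_P − m_Y = −2.5 log₁₀(0.4307) = 0.91.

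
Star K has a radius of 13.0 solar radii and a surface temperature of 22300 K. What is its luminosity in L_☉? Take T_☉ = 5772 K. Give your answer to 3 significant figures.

L/L_☉ = (R/R_☉)² (T/T_☉)⁴ = (13.0)² × (22300/5772)⁴
       = 169.0 × (3.863)⁴ = 169.0 × 222.8 = 3.765×10^4.

3.77×10^4 L_☉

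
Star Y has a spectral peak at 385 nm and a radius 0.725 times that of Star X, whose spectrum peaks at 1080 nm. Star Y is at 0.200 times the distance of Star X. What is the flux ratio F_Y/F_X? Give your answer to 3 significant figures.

Wien's law: T_Y/T_X = λ_X/λ_Y = 1080/385 = 2.805.
L_Y/L_X = (R_Y/R_X)²(T_Y/T_X)⁴ = (0.725)²(2.805)⁴ = 32.55.
F_Y/F_X = (L_Y/L_X)/(d_Y/d_X)² = 32.55/(0.200)² = 813.7.

814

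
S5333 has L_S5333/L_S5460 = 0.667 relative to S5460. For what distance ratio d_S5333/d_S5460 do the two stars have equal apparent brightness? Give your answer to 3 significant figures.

Equal flux requires L_S5333/d_S5333² = L_S5460/d_S5460², so d_S5333/d_S5460 = √(L_S5333/L_S5460)
= √(0.667) = 0.8167.

0.817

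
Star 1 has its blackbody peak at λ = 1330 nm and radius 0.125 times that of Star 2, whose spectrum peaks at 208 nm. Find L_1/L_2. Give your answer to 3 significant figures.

Wien's law gives T ∝ 1/λ_max, so T_1/T_2 = λ_2/λ_1 = 208/1330 = 0.1564.
Then L ∝ R²T⁴ gives L_1/L_2 = (0.125)² × (0.1564)⁴ = 0.01562 × 5.982×10^-4 = 9.347×10^-6.

9.35×10^-6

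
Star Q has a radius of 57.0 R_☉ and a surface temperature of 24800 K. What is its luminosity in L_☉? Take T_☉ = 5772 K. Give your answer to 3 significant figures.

L/L_☉ = (R/R_☉)² (T/T_☉)⁴ = (57.0)² × (24800/5772)⁴
       = 3249 × (4.297)⁴ = 3249 × 340.8 = 1.107×10^6.

1.11×10^6 L_☉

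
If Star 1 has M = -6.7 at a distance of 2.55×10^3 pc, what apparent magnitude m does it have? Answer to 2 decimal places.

5.33

m = M + 5 log₁₀(d/10 pc) = -6.7 + 5 log₁₀(2.55×10^3/10)
  = -6.7 + 5 × 2.407 = -6.7 + 12.03 = 5.33.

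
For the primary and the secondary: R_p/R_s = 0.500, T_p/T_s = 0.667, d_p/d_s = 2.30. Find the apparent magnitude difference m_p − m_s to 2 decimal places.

5.07

L_p/L_s = (0.500)²(0.667)⁴ = 0.04948.
F_p/F_s = (L_p/L_s)/(d_p/d_s)² = 0.04948/5.290 = 0.009354.
m_p − m_s = −2.5 log₁₀(0.009354) = 5.07.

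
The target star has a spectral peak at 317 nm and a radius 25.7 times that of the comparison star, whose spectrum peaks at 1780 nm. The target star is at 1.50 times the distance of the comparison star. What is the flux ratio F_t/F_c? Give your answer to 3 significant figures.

Wien's law: T_t/T_c = λ_c/λ_t = 1780/317 = 5.615.
L_t/L_c = (R_t/R_c)²(T_t/T_c)⁴ = (25.7)²(5.615)⁴ = 6.566×10^5.
F_t/F_c = (L_t/L_c)/(d_t/d_c)² = 6.566×10^5/(1.50)² = 2.918×10^5.

2.92×10^5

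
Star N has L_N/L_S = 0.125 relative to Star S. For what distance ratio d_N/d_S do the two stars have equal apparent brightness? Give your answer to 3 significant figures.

Equal flux requires L_N/d_N² = L_S/d_S², so d_N/d_S = √(L_N/L_S)
= √(0.125) = 0.3536.

0.354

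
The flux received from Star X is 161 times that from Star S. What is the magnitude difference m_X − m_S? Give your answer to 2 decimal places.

-5.52

m_X − m_S = −2.5 log₁₀(F_X/F_S) = −2.5 log₁₀(161) = −2.5 × (2.207) = -5.517.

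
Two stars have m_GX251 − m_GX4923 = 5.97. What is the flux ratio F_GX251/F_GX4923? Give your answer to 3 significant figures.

0.00409

F_GX251/F_GX4923 = 10^(−(m_GX251 − m_GX4923)/2.5) = 10^(-5.97/2.5) = 10^-2.388 = 0.004093.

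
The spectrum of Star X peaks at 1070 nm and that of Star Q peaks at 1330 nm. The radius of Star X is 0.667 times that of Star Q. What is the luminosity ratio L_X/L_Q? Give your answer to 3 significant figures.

1.06

Wien's law gives T ∝ 1/λ_max, so T_X/T_Q = λ_Q/λ_X = 1330/1070 = 1.243.
Then L ∝ R²T⁴ gives L_X/L_Q = (0.667)² × (1.243)⁴ = 0.4449 × 2.387 = 1.062.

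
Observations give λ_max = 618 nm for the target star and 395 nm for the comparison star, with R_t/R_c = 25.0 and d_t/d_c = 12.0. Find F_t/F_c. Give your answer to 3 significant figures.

0.724

Wien's law: T_t/T_c = λ_c/λ_t = 395/618 = 0.6392.
L_t/L_c = (R_t/R_c)²(T_t/T_c)⁴ = (25.0)²(0.6392)⁴ = 104.3.
F_t/F_c = (L_t/L_c)/(d_t/d_c)² = 104.3/(12.0)² = 0.7244.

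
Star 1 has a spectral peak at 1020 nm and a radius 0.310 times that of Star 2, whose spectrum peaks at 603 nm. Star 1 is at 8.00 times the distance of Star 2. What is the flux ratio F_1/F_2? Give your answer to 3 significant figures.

Wien's law: T_1/T_2 = λ_2/λ_1 = 603/1020 = 0.5912.
L_1/L_2 = (R_1/R_2)²(T_1/T_2)⁴ = (0.310)²(0.5912)⁴ = 0.01174.
F_1/F_2 = (L_1/L_2)/(d_1/d_2)² = 0.01174/(8.00)² = 1.834×10^-4.

1.83×10^-4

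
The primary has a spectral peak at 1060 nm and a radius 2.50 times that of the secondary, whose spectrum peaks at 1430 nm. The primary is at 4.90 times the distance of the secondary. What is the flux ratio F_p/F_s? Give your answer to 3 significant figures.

0.862

Wien's law: T_p/T_s = λ_s/λ_p = 1430/1060 = 1.349.
L_p/L_s = (R_p/R_s)²(T_p/T_s)⁴ = (2.50)²(1.349)⁴ = 20.70.
F_p/F_s = (L_p/L_s)/(d_p/d_s)² = 20.70/(4.90)² = 0.8622.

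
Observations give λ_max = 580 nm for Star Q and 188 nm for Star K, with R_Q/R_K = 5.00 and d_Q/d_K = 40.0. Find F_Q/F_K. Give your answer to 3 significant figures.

1.72×10^-4

Wien's law: T_Q/T_K = λ_K/λ_Q = 188/580 = 0.3241.
L_Q/L_K = (R_Q/R_K)²(T_Q/T_K)⁴ = (5.00)²(0.3241)⁴ = 0.2760.
F_Q/F_K = (L_Q/L_K)/(d_Q/d_K)² = 0.2760/(40.0)² = 1.725×10^-4.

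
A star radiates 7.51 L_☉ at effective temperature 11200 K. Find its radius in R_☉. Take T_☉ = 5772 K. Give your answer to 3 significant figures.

R/R_☉ = √(L/L_☉) / (T/T_☉)² = √(7.51) / (1.940)²
       = 2.740 / 3.765 = 0.7278.

0.728 R_☉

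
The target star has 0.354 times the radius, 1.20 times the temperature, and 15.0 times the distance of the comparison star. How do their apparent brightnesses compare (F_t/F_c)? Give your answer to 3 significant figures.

0.00115

L_t/L_c = (R_t/R_c)²(T_t/T_c)⁴ = (0.354)² × (1.20)⁴ = 0.2599.
F_t/F_c = (L_t/L_c)/(d_t/d_c)² = 0.2599 / (15.0)² = 0.001155.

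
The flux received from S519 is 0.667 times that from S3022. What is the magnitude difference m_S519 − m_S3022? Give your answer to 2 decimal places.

0.44

m_S519 − m_S3022 = −2.5 log₁₀(F_S519/F_S3022) = −2.5 log₁₀(0.667) = −2.5 × (-0.176) = 0.440.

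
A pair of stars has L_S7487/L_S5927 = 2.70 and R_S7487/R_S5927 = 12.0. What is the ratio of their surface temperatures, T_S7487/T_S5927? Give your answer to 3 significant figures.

L ∝ R²T⁴ gives T ∝ (L/R²)^(1/4), so
T_S7487/T_S5927 = (2.70 / 12.0²)^(1/4) = (0.01875)^(1/4) = 0.3700.

0.370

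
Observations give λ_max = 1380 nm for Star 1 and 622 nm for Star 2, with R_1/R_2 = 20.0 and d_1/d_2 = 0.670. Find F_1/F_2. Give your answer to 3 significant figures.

Wien's law: T_1/T_2 = λ_2/λ_1 = 622/1380 = 0.4507.
L_1/L_2 = (R_1/R_2)²(T_1/T_2)⁴ = (20.0)²(0.4507)⁴ = 16.51.
F_1/F_2 = (L_1/L_2)/(d_1/d_2)² = 16.51/(0.670)² = 36.78.

36.8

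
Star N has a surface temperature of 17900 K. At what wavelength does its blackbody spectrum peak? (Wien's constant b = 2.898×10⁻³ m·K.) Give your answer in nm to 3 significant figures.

λ_max = b/T = 2.898×10⁻³ / 17900 = 1.62×10^-7 m = 161.9 nm.

162 nm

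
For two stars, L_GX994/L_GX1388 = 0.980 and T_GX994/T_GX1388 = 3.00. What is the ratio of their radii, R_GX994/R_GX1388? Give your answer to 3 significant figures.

0.110

L ∝ R²T⁴ gives R ∝ √L / T², so
R_GX994/R_GX1388 = √(0.980) / (3.00)² = 0.9899 / 9.000 = 0.1100.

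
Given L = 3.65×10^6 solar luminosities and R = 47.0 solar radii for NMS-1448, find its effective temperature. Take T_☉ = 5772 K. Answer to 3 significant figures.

3.68×10^4 K

T/T_☉ = (L/L_☉)^(1/4) / (R/R_☉)^(1/2)
T = 5772 × (3.65×10^6)^(1/4) / √(47.0) = 5772 × 43.71 / 6.856 = 3.680×10^4 K.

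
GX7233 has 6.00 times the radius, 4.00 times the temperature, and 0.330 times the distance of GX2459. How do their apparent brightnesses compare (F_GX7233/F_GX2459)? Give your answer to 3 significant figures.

8.46×10^4

L_GX7233/L_GX2459 = (R_GX7233/R_GX2459)²(T_GX7233/T_GX2459)⁴ = (6.00)² × (4.00)⁴ = 9216.
F_GX7233/F_GX2459 = (L_GX7233/L_GX2459)/(d_GX7233/d_GX2459)² = 9216 / (0.330)² = 8.463×10^4.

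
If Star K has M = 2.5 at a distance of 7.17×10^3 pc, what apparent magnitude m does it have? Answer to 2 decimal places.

m = M + 5 log₁₀(d/10 pc) = 2.5 + 5 log₁₀(7.17×10^3/10)
  = 2.5 + 5 × 2.856 = 2.5 + 14.28 = 16.78.

16.78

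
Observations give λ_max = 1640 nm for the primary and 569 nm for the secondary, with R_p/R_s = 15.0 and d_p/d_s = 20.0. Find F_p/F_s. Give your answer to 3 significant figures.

Wien's law: T_p/T_s = λ_s/λ_p = 569/1640 = 0.3470.
L_p/L_s = (R_p/R_s)²(T_p/T_s)⁴ = (15.0)²(0.3470)⁴ = 3.260.
F_p/F_s = (L_p/L_s)/(d_p/d_s)² = 3.260/(20.0)² = 0.008151.

0.00815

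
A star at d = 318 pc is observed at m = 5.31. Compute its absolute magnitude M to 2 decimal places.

M = m − 5 log₁₀(d/10 pc) = 5.31 − 5 log₁₀(318/10)
  = 5.31 − 5 × 1.502 = 5.31 − 7.51 = -2.20.

-2.20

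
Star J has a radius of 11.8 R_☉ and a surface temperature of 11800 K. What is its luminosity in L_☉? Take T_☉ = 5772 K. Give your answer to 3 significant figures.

2.43×10^3 L_☉

L/L_☉ = (R/R_☉)² (T/T_☉)⁴ = (11.8)² × (11800/5772)⁴
       = 139.2 × (2.044)⁴ = 139.2 × 17.47 = 2432.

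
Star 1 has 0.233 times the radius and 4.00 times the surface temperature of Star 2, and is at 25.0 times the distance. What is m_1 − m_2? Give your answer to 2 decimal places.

L_1/L_2 = (0.233)²(4.00)⁴ = 13.90.
F_1/F_2 = (L_1/L_2)/(d_1/d_2)² = 13.90/625.0 = 0.02224.
m_1 − m_2 = −2.5 log₁₀(0.02224) = 4.13.

4.13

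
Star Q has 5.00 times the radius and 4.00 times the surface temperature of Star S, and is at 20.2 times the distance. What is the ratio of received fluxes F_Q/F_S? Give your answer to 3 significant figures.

15.7

L_Q/L_S = (R_Q/R_S)²(T_Q/T_S)⁴ = (5.00)² × (4.00)⁴ = 6400.
F_Q/F_S = (L_Q/L_S)/(d_Q/d_S)² = 6400 / (20.2)² = 15.68.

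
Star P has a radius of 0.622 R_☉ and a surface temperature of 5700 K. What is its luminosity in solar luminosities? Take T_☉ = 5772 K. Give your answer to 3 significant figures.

L/L_☉ = (R/R_☉)² (T/T_☉)⁴ = (0.622)² × (5700/5772)⁴
       = 0.3869 × (0.9875)⁴ = 0.3869 × 0.9510 = 0.3679.

0.368 solar luminosities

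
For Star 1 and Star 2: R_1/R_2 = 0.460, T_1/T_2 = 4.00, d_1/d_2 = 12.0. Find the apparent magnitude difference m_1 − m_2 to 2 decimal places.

L_1/L_2 = (0.460)²(4.00)⁴ = 54.17.
F_1/F_2 = (L_1/L_2)/(d_1/d_2)² = 54.17/144.0 = 0.3762.
m_1 − m_2 = −2.5 log₁₀(0.3762) = 1.06.

1.06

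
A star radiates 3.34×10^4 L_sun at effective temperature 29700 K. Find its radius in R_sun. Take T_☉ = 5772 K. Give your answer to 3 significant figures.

R/R_☉ = √(L/L_☉) / (T/T_☉)² = √(3.34×10^4) / (5.146)²
       = 182.8 / 26.48 = 6.903.

6.90 R_sun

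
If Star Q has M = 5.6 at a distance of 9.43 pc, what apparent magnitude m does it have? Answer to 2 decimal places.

m = M + 5 log₁₀(d/10 pc) = 5.6 + 5 log₁₀(9.43/10)
  = 5.6 + 5 × -0.025 = 5.6 + -0.13 = 5.47.

5.47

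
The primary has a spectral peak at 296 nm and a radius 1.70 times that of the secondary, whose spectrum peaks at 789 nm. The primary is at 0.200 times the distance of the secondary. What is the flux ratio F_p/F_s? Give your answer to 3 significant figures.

Wien's law: T_p/T_s = λ_s/λ_p = 789/296 = 2.666.
L_p/L_s = (R_p/R_s)²(T_p/T_s)⁴ = (1.70)²(2.666)⁴ = 145.9.
F_p/F_s = (L_p/L_s)/(d_p/d_s)² = 145.9/(0.200)² = 3647.

3.65×10^3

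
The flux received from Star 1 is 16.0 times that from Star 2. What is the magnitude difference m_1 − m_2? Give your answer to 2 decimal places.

-3.01

m_1 − m_2 = −2.5 log₁₀(F_1/F_2) = −2.5 log₁₀(16.0) = −2.5 × (1.204) = -3.010.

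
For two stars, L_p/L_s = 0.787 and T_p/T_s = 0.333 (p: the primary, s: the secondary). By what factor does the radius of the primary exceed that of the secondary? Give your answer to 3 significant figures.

8.00

L ∝ R²T⁴ gives R ∝ √L / T², so
R_p/R_s = √(0.787) / (0.333)² = 0.8871 / 0.1109 = 8.000.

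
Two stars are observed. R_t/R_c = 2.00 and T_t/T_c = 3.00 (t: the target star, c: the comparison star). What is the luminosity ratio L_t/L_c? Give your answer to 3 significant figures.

From the Stefan–Boltzmann law, L ∝ R²T⁴, so
L_t/L_c = (R_t/R_c)² (T_t/T_c)⁴ = (2.00)² × (3.00)⁴ = 4.000 × 81.00 = 324.0.

324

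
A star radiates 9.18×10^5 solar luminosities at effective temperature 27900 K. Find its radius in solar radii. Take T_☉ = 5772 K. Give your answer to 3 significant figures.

41.0 solar radii

R/R_☉ = √(L/L_☉) / (T/T_☉)² = √(9.18×10^5) / (4.834)²
       = 958.1 / 23.36 = 41.01.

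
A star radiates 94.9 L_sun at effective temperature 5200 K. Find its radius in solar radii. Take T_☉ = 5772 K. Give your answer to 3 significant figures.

R/R_☉ = √(L/L_☉) / (T/T_☉)² = √(94.9) / (0.9009)²
       = 9.742 / 0.8116 = 12.00.

12.0 solar radii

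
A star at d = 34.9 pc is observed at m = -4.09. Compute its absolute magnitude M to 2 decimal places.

-6.80

M = m − 5 log₁₀(d/10 pc) = -4.09 − 5 log₁₀(34.9/10)
  = -4.09 − 5 × 0.543 = -4.09 − 2.71 = -6.80.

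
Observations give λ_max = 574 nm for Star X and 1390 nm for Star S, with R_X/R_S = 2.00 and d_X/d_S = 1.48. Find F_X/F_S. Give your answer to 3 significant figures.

62.8

Wien's law: T_X/T_S = λ_S/λ_X = 1390/574 = 2.422.
L_X/L_S = (R_X/R_S)²(T_X/T_S)⁴ = (2.00)²(2.422)⁴ = 137.6.
F_X/F_S = (L_X/L_S)/(d_X/d_S)² = 137.6/(1.48)² = 62.80.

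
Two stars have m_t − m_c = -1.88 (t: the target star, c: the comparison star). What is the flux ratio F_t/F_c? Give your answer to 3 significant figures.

5.65

F_t/F_c = 10^(−(m_t − m_c)/2.5) = 10^(1.88/2.5) = 10^0.752 = 5.649.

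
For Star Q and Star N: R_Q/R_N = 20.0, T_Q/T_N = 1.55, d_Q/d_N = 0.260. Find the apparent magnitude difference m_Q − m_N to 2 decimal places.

L_Q/L_N = (20.0)²(1.55)⁴ = 2309.
F_Q/F_N = (L_Q/L_N)/(d_Q/d_N)² = 2309/0.06760 = 3.415×10^4.
m_Q − m_N = −2.5 log₁₀(3.415×10^4) = -11.33.

-11.33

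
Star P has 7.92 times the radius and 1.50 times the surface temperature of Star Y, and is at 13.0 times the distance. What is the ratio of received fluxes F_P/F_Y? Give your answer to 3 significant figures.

L_P/L_Y = (R_P/R_Y)²(T_P/T_Y)⁴ = (7.92)² × (1.50)⁴ = 317.6.
F_P/F_Y = (L_P/L_Y)/(d_P/d_Y)² = 317.6 / (13.0)² = 1.879.

1.88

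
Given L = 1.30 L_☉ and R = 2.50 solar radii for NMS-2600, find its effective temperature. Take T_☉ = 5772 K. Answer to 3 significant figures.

T/T_☉ = (L/L_☉)^(1/4) / (R/R_☉)^(1/2)
T = 5772 × (1.30)^(1/4) / √(2.50) = 5772 × 1.068 / 1.581 = 3898 K.

3.90×10^3 K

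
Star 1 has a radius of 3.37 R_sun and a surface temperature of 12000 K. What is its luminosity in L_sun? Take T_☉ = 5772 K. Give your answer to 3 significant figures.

L/L_☉ = (R/R_☉)² (T/T_☉)⁴ = (3.37)² × (12000/5772)⁴
       = 11.36 × (2.079)⁴ = 11.36 × 18.68 = 212.2.

212 L_sun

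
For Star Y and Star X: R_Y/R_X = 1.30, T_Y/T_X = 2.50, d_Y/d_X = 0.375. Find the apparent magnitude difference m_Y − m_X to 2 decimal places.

-6.68

L_Y/L_X = (1.30)²(2.50)⁴ = 66.02.
F_Y/F_X = (L_Y/L_X)/(d_Y/d_X)² = 66.02/0.1406 = 469.4.
m_Y − m_X = −2.5 log₁₀(469.4) = -6.68.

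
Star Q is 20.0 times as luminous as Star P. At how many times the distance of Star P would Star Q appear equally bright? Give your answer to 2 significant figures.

4.5

Equal flux requires L_Q/d_Q² = L_P/d_P², so d_Q/d_P = √(L_Q/L_P)
= √(20.0) = 4.472.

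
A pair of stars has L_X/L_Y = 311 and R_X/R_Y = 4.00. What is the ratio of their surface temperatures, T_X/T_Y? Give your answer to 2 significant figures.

2.1

L ∝ R²T⁴ gives T ∝ (L/R²)^(1/4), so
T_X/T_Y = (311 / 4.00²)^(1/4) = (19.44)^(1/4) = 2.100.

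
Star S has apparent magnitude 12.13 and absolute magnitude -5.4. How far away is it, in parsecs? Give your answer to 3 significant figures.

3.21×10^4 pc

m − M = 5 log₁₀(d/10 pc)
12.13 − (-5.4) = 17.53 = 5 log₁₀(d/10)
d = 10 × 10^(17.53/5) = 10 × 10^3.506 = 3.206×10^4 pc.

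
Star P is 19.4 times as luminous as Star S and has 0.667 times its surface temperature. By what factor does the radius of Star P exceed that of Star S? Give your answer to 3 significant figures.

9.90

L ∝ R²T⁴ gives R ∝ √L / T², so
R_P/R_S = √(19.4) / (0.667)² = 4.405 / 0.4449 = 9.900.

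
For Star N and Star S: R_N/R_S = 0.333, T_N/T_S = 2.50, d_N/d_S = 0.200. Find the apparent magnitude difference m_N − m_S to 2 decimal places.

-5.09

L_N/L_S = (0.333)²(2.50)⁴ = 4.332.
F_N/F_S = (L_N/L_S)/(d_N/d_S)² = 4.332/0.04000 = 108.3.
m_N − m_S = −2.5 log₁₀(108.3) = -5.09.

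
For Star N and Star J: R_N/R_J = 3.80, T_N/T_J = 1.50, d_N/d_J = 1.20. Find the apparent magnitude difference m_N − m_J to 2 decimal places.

L_N/L_J = (3.80)²(1.50)⁴ = 73.10.
F_N/F_J = (L_N/L_J)/(d_N/d_J)² = 73.10/1.440 = 50.77.
m_N − m_J = −2.5 log₁₀(50.77) = -4.26.

-4.26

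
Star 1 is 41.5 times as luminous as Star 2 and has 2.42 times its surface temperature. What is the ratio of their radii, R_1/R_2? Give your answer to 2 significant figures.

1.1

L ∝ R²T⁴ gives R ∝ √L / T², so
R_1/R_2 = √(41.5) / (2.42)² = 6.442 / 5.856 = 1.100.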